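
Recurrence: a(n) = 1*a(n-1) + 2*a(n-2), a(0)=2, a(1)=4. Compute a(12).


Build bottom-up:
...a(10)=2048, a(11)=4096, a(12)=1*4096+2*2048=8192


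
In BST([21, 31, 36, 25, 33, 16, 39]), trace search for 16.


BST root = 21
Search for 16: compare at each node
Path: [21, 16]


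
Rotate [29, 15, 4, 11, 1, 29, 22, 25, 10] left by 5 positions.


Left rotate by 5: [29, 22, 25, 10, 29, 15, 4, 11, 1]


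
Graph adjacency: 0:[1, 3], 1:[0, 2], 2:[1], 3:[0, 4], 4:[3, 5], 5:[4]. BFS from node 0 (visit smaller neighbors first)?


BFS queue: start with [0]
Visit order: [0, 1, 3, 2, 4, 5]


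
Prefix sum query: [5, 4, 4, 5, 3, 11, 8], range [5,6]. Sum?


Prefix sums: [0, 5, 9, 13, 18, 21, 32, 40]
Sum[5..6] = prefix[7] - prefix[5] = 40 - 21 = 19


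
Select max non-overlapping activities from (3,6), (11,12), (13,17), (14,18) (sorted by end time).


Greedy: pick earliest-ending, then skip overlaps.
Selected (3 activities): [(3, 6), (11, 12), (13, 17)]


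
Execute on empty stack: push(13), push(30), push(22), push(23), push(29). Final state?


push(13) -> [13]
push(30) -> [13, 30]
push(22) -> [13, 30, 22]
push(23) -> [13, 30, 22, 23]
push(29) -> [13, 30, 22, 23, 29]
Final stack (bottom to top): [13, 30, 22, 23, 29]


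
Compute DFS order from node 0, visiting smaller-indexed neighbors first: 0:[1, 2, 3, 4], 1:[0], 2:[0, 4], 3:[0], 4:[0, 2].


DFS stack-based: start with [0]
Visit order: [0, 1, 2, 4, 3]


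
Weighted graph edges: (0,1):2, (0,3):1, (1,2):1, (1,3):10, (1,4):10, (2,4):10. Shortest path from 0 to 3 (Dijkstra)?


Dijkstra from 0:
Distances: {0: 0, 1: 2, 2: 3, 3: 1, 4: 12}
Shortest distance to 3 = 1, path = [0, 3]


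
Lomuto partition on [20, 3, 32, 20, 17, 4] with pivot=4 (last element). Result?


Elements <= 4 go left of pivot.
Result: [3, 4, 32, 20, 17, 20], pivot at index 1


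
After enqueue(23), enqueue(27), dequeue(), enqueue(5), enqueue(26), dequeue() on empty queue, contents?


enqueue(23) -> [23]
enqueue(27) -> [23, 27]
dequeue() returns 23 -> [27]
enqueue(5) -> [27, 5]
enqueue(26) -> [27, 5, 26]
dequeue() returns 27 -> [5, 26]
Final queue (front to back): [5, 26]


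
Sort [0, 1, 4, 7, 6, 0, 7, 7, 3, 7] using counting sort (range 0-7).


Count array: [2, 1, 0, 1, 1, 0, 1, 4]
Reconstruct: [0, 0, 1, 3, 4, 6, 7, 7, 7, 7]


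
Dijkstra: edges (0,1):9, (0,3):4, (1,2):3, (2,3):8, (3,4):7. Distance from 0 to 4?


Dijkstra from 0:
Distances: {0: 0, 1: 9, 2: 12, 3: 4, 4: 11}
Shortest distance to 4 = 11, path = [0, 3, 4]


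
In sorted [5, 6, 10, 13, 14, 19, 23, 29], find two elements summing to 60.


Two pointers: lo=0, hi=7
No pair sums to 60


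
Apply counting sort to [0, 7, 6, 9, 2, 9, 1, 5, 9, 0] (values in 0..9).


Count array: [2, 1, 1, 0, 0, 1, 1, 1, 0, 3]
Reconstruct: [0, 0, 1, 2, 5, 6, 7, 9, 9, 9]


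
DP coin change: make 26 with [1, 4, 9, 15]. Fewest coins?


dp[0]=0; dp[i]=1+min(dp[i-c] for c in coins)
...dp[21]=4, dp[22]=3, dp[23]=3, dp[24]=2, dp[25]=3, dp[26]=4
Minimum coins for 26 = 4


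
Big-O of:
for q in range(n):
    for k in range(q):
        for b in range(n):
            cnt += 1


Per nesting level: O(n) * O(n) [triangular over q] * O(n) = O(n^3)
Complexity: O(n^3)


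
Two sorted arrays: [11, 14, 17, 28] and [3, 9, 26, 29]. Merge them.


Compare heads, take smaller each step.
Merged: [3, 9, 11, 14, 17, 26, 28, 29]


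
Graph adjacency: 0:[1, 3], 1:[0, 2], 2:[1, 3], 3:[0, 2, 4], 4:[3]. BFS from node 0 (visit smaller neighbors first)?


BFS queue: start with [0]
Visit order: [0, 1, 3, 2, 4]


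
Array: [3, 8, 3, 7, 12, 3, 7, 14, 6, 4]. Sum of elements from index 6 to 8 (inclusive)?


Prefix sums: [0, 3, 11, 14, 21, 33, 36, 43, 57, 63, 67]
Sum[6..8] = prefix[9] - prefix[6] = 63 - 36 = 27


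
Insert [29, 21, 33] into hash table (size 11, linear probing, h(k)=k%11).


Insertions: 29->slot 7; 21->slot 10; 33->slot 0
Table: [33, None, None, None, None, None, None, 29, None, None, 21]


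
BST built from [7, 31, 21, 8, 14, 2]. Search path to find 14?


BST root = 7
Search for 14: compare at each node
Path: [7, 31, 21, 8, 14]


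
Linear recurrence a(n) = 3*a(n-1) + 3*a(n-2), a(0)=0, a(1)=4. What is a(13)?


Build bottom-up:
...a(11)=2030508, a(12)=7698240, a(13)=3*7698240+3*2030508=29186244


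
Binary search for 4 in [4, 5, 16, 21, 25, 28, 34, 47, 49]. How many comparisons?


Search for 4:
[0,8] mid=4 arr[4]=25
[0,3] mid=1 arr[1]=5
[0,0] mid=0 arr[0]=4
Total: 3 comparisons


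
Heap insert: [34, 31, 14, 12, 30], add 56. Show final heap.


Append 56: [34, 31, 14, 12, 30, 56]
Bubble up: swap idx 5(56) with idx 2(14); swap idx 2(56) with idx 0(34)
Result: [56, 31, 34, 12, 30, 14]


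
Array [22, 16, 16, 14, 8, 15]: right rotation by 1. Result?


Right rotate by 1: [15, 22, 16, 16, 14, 8]


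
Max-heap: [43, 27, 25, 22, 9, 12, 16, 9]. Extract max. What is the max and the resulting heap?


Max = 43
Replace root with last, heapify down
Resulting heap: [27, 22, 25, 9, 9, 12, 16]


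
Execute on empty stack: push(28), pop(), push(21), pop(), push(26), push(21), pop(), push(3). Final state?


push(28) -> [28]
pop() returns 28 -> []
push(21) -> [21]
pop() returns 21 -> []
push(26) -> [26]
push(21) -> [26, 21]
pop() returns 21 -> [26]
push(3) -> [26, 3]
Final stack (bottom to top): [26, 3]


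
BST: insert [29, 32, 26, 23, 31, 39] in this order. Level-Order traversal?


Root = 29; build tree by BST insertion.
Level-Order traversal: [29, 26, 32, 23, 31, 39]


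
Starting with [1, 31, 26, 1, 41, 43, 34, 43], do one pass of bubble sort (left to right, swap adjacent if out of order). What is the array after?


After one pass: [1, 26, 1, 31, 41, 34, 43, 43]


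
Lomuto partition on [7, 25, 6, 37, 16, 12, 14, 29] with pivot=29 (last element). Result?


Elements <= 29 go left of pivot.
Result: [7, 25, 6, 16, 12, 14, 29, 37], pivot at index 6


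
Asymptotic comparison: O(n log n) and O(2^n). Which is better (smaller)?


linearithmic grows slower than exponential
O(n log n) is asymptotically smaller; O(2^n) grows faster


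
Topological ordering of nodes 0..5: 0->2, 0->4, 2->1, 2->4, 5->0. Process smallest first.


Kahn's algorithm, process smallest node first
Order: [3, 5, 0, 2, 1, 4]


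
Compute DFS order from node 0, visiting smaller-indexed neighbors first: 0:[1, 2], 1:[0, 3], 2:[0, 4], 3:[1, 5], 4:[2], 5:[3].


DFS stack-based: start with [0]
Visit order: [0, 1, 3, 5, 2, 4]


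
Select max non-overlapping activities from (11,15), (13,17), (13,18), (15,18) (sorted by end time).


Greedy: pick earliest-ending, then skip overlaps.
Selected (2 activities): [(11, 15), (15, 18)]


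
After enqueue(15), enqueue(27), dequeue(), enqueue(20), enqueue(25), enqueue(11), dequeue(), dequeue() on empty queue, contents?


enqueue(15) -> [15]
enqueue(27) -> [15, 27]
dequeue() returns 15 -> [27]
enqueue(20) -> [27, 20]
enqueue(25) -> [27, 20, 25]
enqueue(11) -> [27, 20, 25, 11]
dequeue() returns 27 -> [20, 25, 11]
dequeue() returns 20 -> [25, 11]
Final queue (front to back): [25, 11]


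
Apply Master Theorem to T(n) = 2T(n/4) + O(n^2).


a=2, b=4, c=2. log_4(2)=0.5 < c=2. Case 3: O(n^c) = O(n^2)
Complexity: O(n^2)


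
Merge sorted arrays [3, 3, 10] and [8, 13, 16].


Compare heads, take smaller each step.
Merged: [3, 3, 8, 10, 13, 16]


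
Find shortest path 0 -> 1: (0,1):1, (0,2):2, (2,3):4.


Dijkstra from 0:
Distances: {0: 0, 1: 1, 2: 2, 3: 6}
Shortest distance to 1 = 1, path = [0, 1]


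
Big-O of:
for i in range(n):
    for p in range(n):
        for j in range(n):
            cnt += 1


Per nesting level: O(n) * O(n) * O(n) = O(n^3)
Complexity: O(n^3)


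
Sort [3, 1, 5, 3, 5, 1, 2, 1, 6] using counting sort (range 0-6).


Count array: [0, 3, 1, 2, 0, 2, 1]
Reconstruct: [1, 1, 1, 2, 3, 3, 5, 5, 6]


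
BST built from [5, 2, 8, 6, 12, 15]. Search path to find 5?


BST root = 5
Search for 5: compare at each node
Path: [5]


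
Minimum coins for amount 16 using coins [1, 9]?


dp[0]=0; dp[i]=1+min(dp[i-c] for c in coins)
...dp[11]=3, dp[12]=4, dp[13]=5, dp[14]=6, dp[15]=7, dp[16]=8
Minimum coins for 16 = 8


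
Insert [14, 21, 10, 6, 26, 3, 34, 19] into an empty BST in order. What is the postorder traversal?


Root = 14; build tree by BST insertion.
Postorder traversal: [3, 6, 10, 19, 34, 26, 21, 14]


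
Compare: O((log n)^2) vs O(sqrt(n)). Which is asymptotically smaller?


polylogarithmic grows slower than sublinear
O((log n)^2) is asymptotically smaller; O(sqrt(n)) grows faster


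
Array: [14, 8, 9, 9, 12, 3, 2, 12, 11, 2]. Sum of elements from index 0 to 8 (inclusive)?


Prefix sums: [0, 14, 22, 31, 40, 52, 55, 57, 69, 80, 82]
Sum[0..8] = prefix[9] - prefix[0] = 80 - 0 = 80


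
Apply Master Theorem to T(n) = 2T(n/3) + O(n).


a=2, b=3, c=1. log_3(2)=0.631 < c=1. Case 3: O(n^c) = O(n)
Complexity: O(n)


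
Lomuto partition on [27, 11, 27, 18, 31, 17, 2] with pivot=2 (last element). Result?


Elements <= 2 go left of pivot.
Result: [2, 11, 27, 18, 31, 17, 27], pivot at index 0


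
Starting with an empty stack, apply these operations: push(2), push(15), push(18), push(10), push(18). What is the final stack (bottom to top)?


push(2) -> [2]
push(15) -> [2, 15]
push(18) -> [2, 15, 18]
push(10) -> [2, 15, 18, 10]
push(18) -> [2, 15, 18, 10, 18]
Final stack (bottom to top): [2, 15, 18, 10, 18]


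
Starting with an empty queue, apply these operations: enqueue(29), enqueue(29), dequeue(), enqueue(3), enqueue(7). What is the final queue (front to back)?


enqueue(29) -> [29]
enqueue(29) -> [29, 29]
dequeue() returns 29 -> [29]
enqueue(3) -> [29, 3]
enqueue(7) -> [29, 3, 7]
Final queue (front to back): [29, 3, 7]


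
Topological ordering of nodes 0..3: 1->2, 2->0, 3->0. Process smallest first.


Kahn's algorithm, process smallest node first
Order: [1, 2, 3, 0]


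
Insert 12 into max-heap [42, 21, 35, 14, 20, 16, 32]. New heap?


Append 12: [42, 21, 35, 14, 20, 16, 32, 12]
Bubble up: no swaps needed
Result: [42, 21, 35, 14, 20, 16, 32, 12]


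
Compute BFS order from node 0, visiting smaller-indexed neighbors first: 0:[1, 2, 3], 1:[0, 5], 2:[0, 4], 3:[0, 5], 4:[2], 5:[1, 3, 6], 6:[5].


BFS queue: start with [0]
Visit order: [0, 1, 2, 3, 5, 4, 6]


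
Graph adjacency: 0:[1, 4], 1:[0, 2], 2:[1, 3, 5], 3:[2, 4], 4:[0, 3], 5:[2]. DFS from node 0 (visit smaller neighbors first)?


DFS stack-based: start with [0]
Visit order: [0, 1, 2, 3, 4, 5]


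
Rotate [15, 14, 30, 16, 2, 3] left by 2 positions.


Left rotate by 2: [30, 16, 2, 3, 15, 14]


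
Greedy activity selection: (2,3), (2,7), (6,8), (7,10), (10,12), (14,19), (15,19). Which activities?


Greedy: pick earliest-ending, then skip overlaps.
Selected (4 activities): [(2, 3), (6, 8), (10, 12), (14, 19)]


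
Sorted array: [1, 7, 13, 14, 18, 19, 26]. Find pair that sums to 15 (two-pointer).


Two pointers: lo=0, hi=6
Found pair: (1, 14) summing to 15


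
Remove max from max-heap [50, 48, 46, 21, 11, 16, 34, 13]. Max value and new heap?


Max = 50
Replace root with last, heapify down
Resulting heap: [48, 21, 46, 13, 11, 16, 34]


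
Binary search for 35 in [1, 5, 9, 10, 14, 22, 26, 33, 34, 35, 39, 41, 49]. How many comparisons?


Search for 35:
[0,12] mid=6 arr[6]=26
[7,12] mid=9 arr[9]=35
Total: 2 comparisons


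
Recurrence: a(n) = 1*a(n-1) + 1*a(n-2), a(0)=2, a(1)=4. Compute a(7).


Build bottom-up:
...a(5)=26, a(6)=42, a(7)=1*42+1*26=68


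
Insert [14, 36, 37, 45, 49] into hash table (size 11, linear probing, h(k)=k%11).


Insertions: 14->slot 3; 36->slot 4; 37->slot 5; 45->slot 1; 49->slot 6
Table: [None, 45, None, 14, 36, 37, 49, None, None, None, None]


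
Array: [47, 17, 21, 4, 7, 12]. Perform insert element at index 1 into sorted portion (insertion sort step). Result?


After one pass: [17, 47, 21, 4, 7, 12]


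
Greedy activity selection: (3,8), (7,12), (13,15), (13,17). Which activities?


Greedy: pick earliest-ending, then skip overlaps.
Selected (2 activities): [(3, 8), (13, 15)]


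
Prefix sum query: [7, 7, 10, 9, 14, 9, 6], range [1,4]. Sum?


Prefix sums: [0, 7, 14, 24, 33, 47, 56, 62]
Sum[1..4] = prefix[5] - prefix[1] = 47 - 7 = 40


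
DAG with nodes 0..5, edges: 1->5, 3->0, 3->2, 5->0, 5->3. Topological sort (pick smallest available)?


Kahn's algorithm, process smallest node first
Order: [1, 4, 5, 3, 0, 2]


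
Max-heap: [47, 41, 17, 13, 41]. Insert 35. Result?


Append 35: [47, 41, 17, 13, 41, 35]
Bubble up: swap idx 5(35) with idx 2(17)
Result: [47, 41, 35, 13, 41, 17]


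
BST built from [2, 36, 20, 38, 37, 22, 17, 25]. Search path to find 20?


BST root = 2
Search for 20: compare at each node
Path: [2, 36, 20]


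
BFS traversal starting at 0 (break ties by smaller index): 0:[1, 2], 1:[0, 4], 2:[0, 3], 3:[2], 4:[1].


BFS queue: start with [0]
Visit order: [0, 1, 2, 4, 3]


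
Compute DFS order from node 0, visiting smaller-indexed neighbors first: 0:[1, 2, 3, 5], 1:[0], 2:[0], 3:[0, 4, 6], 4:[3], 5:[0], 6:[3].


DFS stack-based: start with [0]
Visit order: [0, 1, 2, 3, 4, 6, 5]


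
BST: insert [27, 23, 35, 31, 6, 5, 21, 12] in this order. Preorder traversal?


Root = 27; build tree by BST insertion.
Preorder traversal: [27, 23, 6, 5, 21, 12, 35, 31]


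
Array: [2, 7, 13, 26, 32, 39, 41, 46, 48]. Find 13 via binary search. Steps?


Search for 13:
[0,8] mid=4 arr[4]=32
[0,3] mid=1 arr[1]=7
[2,3] mid=2 arr[2]=13
Total: 3 comparisons


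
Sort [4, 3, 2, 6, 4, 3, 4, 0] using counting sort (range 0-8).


Count array: [1, 0, 1, 2, 3, 0, 1, 0, 0]
Reconstruct: [0, 2, 3, 3, 4, 4, 4, 6]


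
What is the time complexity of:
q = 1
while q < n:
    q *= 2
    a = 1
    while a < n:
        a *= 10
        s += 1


Per nesting level: O(log n) * O(log n) = O((log n)^2)
Complexity: O((log n)^2)


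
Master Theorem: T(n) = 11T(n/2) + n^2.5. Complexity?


a=11, b=2, c=2.5. log_2(11)=3.459 > c=2.5. Case 1: O(n^log_b(a)) = O(n^3.459)
Complexity: O(n^3.459)


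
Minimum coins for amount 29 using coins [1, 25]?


dp[0]=0; dp[i]=1+min(dp[i-c] for c in coins)
...dp[24]=24, dp[25]=1, dp[26]=2, dp[27]=3, dp[28]=4, dp[29]=5
Minimum coins for 29 = 5


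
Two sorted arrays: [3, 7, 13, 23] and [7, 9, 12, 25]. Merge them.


Compare heads, take smaller each step.
Merged: [3, 7, 7, 9, 12, 13, 23, 25]


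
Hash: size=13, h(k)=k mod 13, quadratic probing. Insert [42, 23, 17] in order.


Insertions: 42->slot 3; 23->slot 10; 17->slot 4
Table: [None, None, None, 42, 17, None, None, None, None, None, 23, None, None]


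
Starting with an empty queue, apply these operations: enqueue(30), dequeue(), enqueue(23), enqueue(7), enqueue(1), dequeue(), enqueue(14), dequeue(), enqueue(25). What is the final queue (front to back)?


enqueue(30) -> [30]
dequeue() returns 30 -> []
enqueue(23) -> [23]
enqueue(7) -> [23, 7]
enqueue(1) -> [23, 7, 1]
dequeue() returns 23 -> [7, 1]
enqueue(14) -> [7, 1, 14]
dequeue() returns 7 -> [1, 14]
enqueue(25) -> [1, 14, 25]
Final queue (front to back): [1, 14, 25]


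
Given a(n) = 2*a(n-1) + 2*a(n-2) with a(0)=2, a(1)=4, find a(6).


Build bottom-up:
...a(4)=88, a(5)=240, a(6)=2*240+2*88=656


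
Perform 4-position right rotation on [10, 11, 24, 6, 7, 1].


Right rotate by 4: [24, 6, 7, 1, 10, 11]


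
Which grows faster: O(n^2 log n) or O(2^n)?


n^2 log n grows slower than exponential
O(n^2 log n) is asymptotically smaller; O(2^n) grows faster


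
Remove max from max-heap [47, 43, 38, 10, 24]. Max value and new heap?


Max = 47
Replace root with last, heapify down
Resulting heap: [43, 24, 38, 10]


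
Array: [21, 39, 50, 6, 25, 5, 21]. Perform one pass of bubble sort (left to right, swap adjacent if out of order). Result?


After one pass: [21, 39, 6, 25, 5, 21, 50]


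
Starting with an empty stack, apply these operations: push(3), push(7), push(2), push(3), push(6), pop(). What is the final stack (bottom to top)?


push(3) -> [3]
push(7) -> [3, 7]
push(2) -> [3, 7, 2]
push(3) -> [3, 7, 2, 3]
push(6) -> [3, 7, 2, 3, 6]
pop() returns 6 -> [3, 7, 2, 3]
Final stack (bottom to top): [3, 7, 2, 3]


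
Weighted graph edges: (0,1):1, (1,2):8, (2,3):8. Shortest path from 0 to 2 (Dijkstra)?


Dijkstra from 0:
Distances: {0: 0, 1: 1, 2: 9, 3: 17}
Shortest distance to 2 = 9, path = [0, 1, 2]


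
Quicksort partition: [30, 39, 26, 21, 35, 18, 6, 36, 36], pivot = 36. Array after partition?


Elements <= 36 go left of pivot.
Result: [30, 26, 21, 35, 18, 6, 36, 36, 39], pivot at index 7


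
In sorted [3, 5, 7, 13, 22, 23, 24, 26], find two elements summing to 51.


Two pointers: lo=0, hi=7
No pair sums to 51


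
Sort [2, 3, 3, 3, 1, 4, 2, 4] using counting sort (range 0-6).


Count array: [0, 1, 2, 3, 2, 0, 0]
Reconstruct: [1, 2, 2, 3, 3, 3, 4, 4]


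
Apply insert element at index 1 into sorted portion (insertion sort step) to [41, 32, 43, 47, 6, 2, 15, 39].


After one pass: [32, 41, 43, 47, 6, 2, 15, 39]


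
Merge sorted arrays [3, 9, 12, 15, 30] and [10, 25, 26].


Compare heads, take smaller each step.
Merged: [3, 9, 10, 12, 15, 25, 26, 30]


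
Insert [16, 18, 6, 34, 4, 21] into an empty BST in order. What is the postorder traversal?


Root = 16; build tree by BST insertion.
Postorder traversal: [4, 6, 21, 34, 18, 16]


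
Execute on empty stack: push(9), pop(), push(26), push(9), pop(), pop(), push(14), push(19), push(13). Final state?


push(9) -> [9]
pop() returns 9 -> []
push(26) -> [26]
push(9) -> [26, 9]
pop() returns 9 -> [26]
pop() returns 26 -> []
push(14) -> [14]
push(19) -> [14, 19]
push(13) -> [14, 19, 13]
Final stack (bottom to top): [14, 19, 13]


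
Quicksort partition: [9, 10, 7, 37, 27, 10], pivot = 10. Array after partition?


Elements <= 10 go left of pivot.
Result: [9, 10, 7, 10, 27, 37], pivot at index 3


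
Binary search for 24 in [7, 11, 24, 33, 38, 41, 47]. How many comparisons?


Search for 24:
[0,6] mid=3 arr[3]=33
[0,2] mid=1 arr[1]=11
[2,2] mid=2 arr[2]=24
Total: 3 comparisons


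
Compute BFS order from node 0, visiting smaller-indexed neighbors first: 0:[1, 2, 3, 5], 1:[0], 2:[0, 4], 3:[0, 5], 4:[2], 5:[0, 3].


BFS queue: start with [0]
Visit order: [0, 1, 2, 3, 5, 4]


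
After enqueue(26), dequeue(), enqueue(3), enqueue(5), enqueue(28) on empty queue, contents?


enqueue(26) -> [26]
dequeue() returns 26 -> []
enqueue(3) -> [3]
enqueue(5) -> [3, 5]
enqueue(28) -> [3, 5, 28]
Final queue (front to back): [3, 5, 28]


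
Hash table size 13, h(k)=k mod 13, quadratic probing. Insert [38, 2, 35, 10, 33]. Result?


Insertions: 38->slot 12; 2->slot 2; 35->slot 9; 10->slot 10; 33->slot 7
Table: [None, None, 2, None, None, None, None, 33, None, 35, 10, None, 38]


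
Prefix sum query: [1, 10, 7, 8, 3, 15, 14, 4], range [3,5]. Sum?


Prefix sums: [0, 1, 11, 18, 26, 29, 44, 58, 62]
Sum[3..5] = prefix[6] - prefix[3] = 44 - 18 = 26


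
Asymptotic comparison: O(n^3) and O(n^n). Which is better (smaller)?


cubic grows slower than n^n
O(n^3) is asymptotically smaller; O(n^n) grows faster


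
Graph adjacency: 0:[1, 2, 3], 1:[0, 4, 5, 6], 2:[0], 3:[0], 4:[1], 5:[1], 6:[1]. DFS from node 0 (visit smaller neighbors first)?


DFS stack-based: start with [0]
Visit order: [0, 1, 4, 5, 6, 2, 3]


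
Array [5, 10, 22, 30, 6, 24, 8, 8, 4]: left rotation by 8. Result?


Left rotate by 8: [4, 5, 10, 22, 30, 6, 24, 8, 8]


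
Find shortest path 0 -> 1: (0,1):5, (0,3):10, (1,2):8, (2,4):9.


Dijkstra from 0:
Distances: {0: 0, 1: 5, 2: 13, 3: 10, 4: 22}
Shortest distance to 1 = 5, path = [0, 1]


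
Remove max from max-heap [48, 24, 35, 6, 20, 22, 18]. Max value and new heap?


Max = 48
Replace root with last, heapify down
Resulting heap: [35, 24, 22, 6, 20, 18]


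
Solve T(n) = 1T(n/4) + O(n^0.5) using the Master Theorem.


a=1, b=4, c=0.5. log_4(1)=0 < c=0.5. Case 3: O(n^c) = O(sqrt(n))
Complexity: O(sqrt(n))


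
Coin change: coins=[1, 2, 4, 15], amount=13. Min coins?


dp[0]=0; dp[i]=1+min(dp[i-c] for c in coins)
...dp[8]=2, dp[9]=3, dp[10]=3, dp[11]=4, dp[12]=3, dp[13]=4
Minimum coins for 13 = 4


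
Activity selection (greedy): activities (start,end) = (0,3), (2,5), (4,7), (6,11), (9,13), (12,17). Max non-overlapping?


Greedy: pick earliest-ending, then skip overlaps.
Selected (3 activities): [(0, 3), (4, 7), (9, 13)]


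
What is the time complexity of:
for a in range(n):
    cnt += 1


Per nesting level: O(n) = O(n)
Complexity: O(n)


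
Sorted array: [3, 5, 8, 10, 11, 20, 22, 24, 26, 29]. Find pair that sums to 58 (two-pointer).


Two pointers: lo=0, hi=9
No pair sums to 58


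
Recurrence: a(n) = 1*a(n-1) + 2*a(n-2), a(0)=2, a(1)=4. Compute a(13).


Build bottom-up:
...a(11)=4096, a(12)=8192, a(13)=1*8192+2*4096=16384


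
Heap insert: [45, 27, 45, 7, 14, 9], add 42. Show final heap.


Append 42: [45, 27, 45, 7, 14, 9, 42]
Bubble up: no swaps needed
Result: [45, 27, 45, 7, 14, 9, 42]


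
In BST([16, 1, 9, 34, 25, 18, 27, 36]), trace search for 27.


BST root = 16
Search for 27: compare at each node
Path: [16, 34, 25, 27]


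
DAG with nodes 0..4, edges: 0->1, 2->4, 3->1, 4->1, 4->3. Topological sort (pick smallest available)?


Kahn's algorithm, process smallest node first
Order: [0, 2, 4, 3, 1]


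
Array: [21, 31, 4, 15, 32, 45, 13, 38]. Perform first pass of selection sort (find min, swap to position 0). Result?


After one pass: [4, 31, 21, 15, 32, 45, 13, 38]


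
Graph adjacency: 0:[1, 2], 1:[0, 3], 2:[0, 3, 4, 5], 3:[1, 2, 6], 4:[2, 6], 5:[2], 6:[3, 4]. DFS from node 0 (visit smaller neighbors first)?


DFS stack-based: start with [0]
Visit order: [0, 1, 3, 2, 4, 6, 5]


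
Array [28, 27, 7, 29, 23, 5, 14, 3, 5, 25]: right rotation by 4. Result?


Right rotate by 4: [14, 3, 5, 25, 28, 27, 7, 29, 23, 5]


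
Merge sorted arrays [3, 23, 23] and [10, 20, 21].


Compare heads, take smaller each step.
Merged: [3, 10, 20, 21, 23, 23]


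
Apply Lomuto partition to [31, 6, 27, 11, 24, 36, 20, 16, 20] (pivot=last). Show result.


Elements <= 20 go left of pivot.
Result: [6, 11, 20, 16, 20, 36, 27, 31, 24], pivot at index 4


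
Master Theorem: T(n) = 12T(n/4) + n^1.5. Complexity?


a=12, b=4, c=1.5. log_4(12)=1.792 > c=1.5. Case 1: O(n^log_b(a)) = O(n^1.792)
Complexity: O(n^1.792)


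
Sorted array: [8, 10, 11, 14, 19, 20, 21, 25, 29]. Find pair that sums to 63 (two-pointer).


Two pointers: lo=0, hi=8
No pair sums to 63


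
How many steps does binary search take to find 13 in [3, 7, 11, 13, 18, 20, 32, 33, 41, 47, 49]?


Search for 13:
[0,10] mid=5 arr[5]=20
[0,4] mid=2 arr[2]=11
[3,4] mid=3 arr[3]=13
Total: 3 comparisons


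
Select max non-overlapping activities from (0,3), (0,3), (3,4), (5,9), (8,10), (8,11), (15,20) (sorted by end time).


Greedy: pick earliest-ending, then skip overlaps.
Selected (4 activities): [(0, 3), (3, 4), (5, 9), (15, 20)]


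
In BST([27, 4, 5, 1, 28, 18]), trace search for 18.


BST root = 27
Search for 18: compare at each node
Path: [27, 4, 5, 18]


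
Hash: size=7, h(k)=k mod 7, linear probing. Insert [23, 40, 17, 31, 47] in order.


Insertions: 23->slot 2; 40->slot 5; 17->slot 3; 31->slot 4; 47->slot 6
Table: [None, None, 23, 17, 31, 40, 47]


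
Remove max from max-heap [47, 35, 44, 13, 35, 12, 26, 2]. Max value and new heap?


Max = 47
Replace root with last, heapify down
Resulting heap: [44, 35, 26, 13, 35, 12, 2]


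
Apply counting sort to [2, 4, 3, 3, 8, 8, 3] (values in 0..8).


Count array: [0, 0, 1, 3, 1, 0, 0, 0, 2]
Reconstruct: [2, 3, 3, 3, 4, 8, 8]


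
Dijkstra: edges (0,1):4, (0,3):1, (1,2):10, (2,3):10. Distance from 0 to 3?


Dijkstra from 0:
Distances: {0: 0, 1: 4, 2: 11, 3: 1}
Shortest distance to 3 = 1, path = [0, 3]


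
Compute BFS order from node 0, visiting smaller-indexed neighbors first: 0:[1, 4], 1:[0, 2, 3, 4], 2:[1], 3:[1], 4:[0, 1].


BFS queue: start with [0]
Visit order: [0, 1, 4, 2, 3]


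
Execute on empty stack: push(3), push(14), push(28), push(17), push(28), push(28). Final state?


push(3) -> [3]
push(14) -> [3, 14]
push(28) -> [3, 14, 28]
push(17) -> [3, 14, 28, 17]
push(28) -> [3, 14, 28, 17, 28]
push(28) -> [3, 14, 28, 17, 28, 28]
Final stack (bottom to top): [3, 14, 28, 17, 28, 28]


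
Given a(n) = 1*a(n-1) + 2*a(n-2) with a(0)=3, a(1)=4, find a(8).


Build bottom-up:
...a(6)=150, a(7)=298, a(8)=1*298+2*150=598


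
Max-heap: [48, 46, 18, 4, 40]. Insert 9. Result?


Append 9: [48, 46, 18, 4, 40, 9]
Bubble up: no swaps needed
Result: [48, 46, 18, 4, 40, 9]


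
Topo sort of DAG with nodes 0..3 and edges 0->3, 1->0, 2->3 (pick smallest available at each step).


Kahn's algorithm, process smallest node first
Order: [1, 0, 2, 3]


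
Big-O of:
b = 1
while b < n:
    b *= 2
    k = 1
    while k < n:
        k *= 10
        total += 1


Per nesting level: O(log n) * O(log n) = O((log n)^2)
Complexity: O((log n)^2)


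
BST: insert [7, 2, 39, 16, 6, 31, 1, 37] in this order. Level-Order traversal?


Root = 7; build tree by BST insertion.
Level-Order traversal: [7, 2, 39, 1, 6, 16, 31, 37]


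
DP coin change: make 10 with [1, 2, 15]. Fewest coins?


dp[0]=0; dp[i]=1+min(dp[i-c] for c in coins)
...dp[5]=3, dp[6]=3, dp[7]=4, dp[8]=4, dp[9]=5, dp[10]=5
Minimum coins for 10 = 5


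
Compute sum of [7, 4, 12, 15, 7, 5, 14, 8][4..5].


Prefix sums: [0, 7, 11, 23, 38, 45, 50, 64, 72]
Sum[4..5] = prefix[6] - prefix[4] = 50 - 38 = 12


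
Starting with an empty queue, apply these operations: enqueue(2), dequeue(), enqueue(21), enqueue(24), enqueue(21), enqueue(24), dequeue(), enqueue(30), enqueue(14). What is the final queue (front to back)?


enqueue(2) -> [2]
dequeue() returns 2 -> []
enqueue(21) -> [21]
enqueue(24) -> [21, 24]
enqueue(21) -> [21, 24, 21]
enqueue(24) -> [21, 24, 21, 24]
dequeue() returns 21 -> [24, 21, 24]
enqueue(30) -> [24, 21, 24, 30]
enqueue(14) -> [24, 21, 24, 30, 14]
Final queue (front to back): [24, 21, 24, 30, 14]


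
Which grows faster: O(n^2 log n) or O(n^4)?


n^2 log n grows slower than quartic
O(n^2 log n) is asymptotically smaller; O(n^4) grows faster


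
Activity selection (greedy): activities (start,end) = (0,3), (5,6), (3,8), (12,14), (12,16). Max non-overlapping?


Greedy: pick earliest-ending, then skip overlaps.
Selected (3 activities): [(0, 3), (5, 6), (12, 14)]


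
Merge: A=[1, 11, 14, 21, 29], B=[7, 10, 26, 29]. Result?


Compare heads, take smaller each step.
Merged: [1, 7, 10, 11, 14, 21, 26, 29, 29]


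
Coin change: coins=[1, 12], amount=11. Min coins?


dp[0]=0; dp[i]=1+min(dp[i-c] for c in coins)
...dp[6]=6, dp[7]=7, dp[8]=8, dp[9]=9, dp[10]=10, dp[11]=11
Minimum coins for 11 = 11


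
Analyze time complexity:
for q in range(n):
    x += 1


Per nesting level: O(n) = O(n)
Complexity: O(n)


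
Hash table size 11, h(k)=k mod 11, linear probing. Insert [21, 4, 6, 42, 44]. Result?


Insertions: 21->slot 10; 4->slot 4; 6->slot 6; 42->slot 9; 44->slot 0
Table: [44, None, None, None, 4, None, 6, None, None, 42, 21]


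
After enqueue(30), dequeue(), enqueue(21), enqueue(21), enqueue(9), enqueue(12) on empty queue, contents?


enqueue(30) -> [30]
dequeue() returns 30 -> []
enqueue(21) -> [21]
enqueue(21) -> [21, 21]
enqueue(9) -> [21, 21, 9]
enqueue(12) -> [21, 21, 9, 12]
Final queue (front to back): [21, 21, 9, 12]


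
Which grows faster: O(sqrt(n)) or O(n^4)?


sublinear grows slower than quartic
O(sqrt(n)) is asymptotically smaller; O(n^4) grows faster


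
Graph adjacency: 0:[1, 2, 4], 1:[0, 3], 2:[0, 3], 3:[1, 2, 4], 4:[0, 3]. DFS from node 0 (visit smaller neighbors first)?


DFS stack-based: start with [0]
Visit order: [0, 1, 3, 2, 4]


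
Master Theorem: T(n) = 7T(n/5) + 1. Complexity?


a=7, b=5, c=0. log_5(7)=1.209 > c=0. Case 1: O(n^log_b(a)) = O(n^1.209)
Complexity: O(n^1.209)


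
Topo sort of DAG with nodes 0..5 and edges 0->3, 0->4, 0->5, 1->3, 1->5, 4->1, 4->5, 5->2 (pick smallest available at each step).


Kahn's algorithm, process smallest node first
Order: [0, 4, 1, 3, 5, 2]


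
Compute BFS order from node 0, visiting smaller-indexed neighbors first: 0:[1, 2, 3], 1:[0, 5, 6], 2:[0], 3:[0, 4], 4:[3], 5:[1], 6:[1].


BFS queue: start with [0]
Visit order: [0, 1, 2, 3, 5, 6, 4]


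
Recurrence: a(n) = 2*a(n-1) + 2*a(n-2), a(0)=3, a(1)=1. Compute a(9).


Build bottom-up:
...a(7)=1048, a(8)=2864, a(9)=2*2864+2*1048=7824


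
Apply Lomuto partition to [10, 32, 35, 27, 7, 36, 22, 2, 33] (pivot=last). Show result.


Elements <= 33 go left of pivot.
Result: [10, 32, 27, 7, 22, 2, 33, 36, 35], pivot at index 6


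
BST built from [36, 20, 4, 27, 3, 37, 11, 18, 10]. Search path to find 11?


BST root = 36
Search for 11: compare at each node
Path: [36, 20, 4, 11]


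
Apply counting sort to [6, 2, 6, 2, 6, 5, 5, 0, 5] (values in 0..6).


Count array: [1, 0, 2, 0, 0, 3, 3]
Reconstruct: [0, 2, 2, 5, 5, 5, 6, 6, 6]


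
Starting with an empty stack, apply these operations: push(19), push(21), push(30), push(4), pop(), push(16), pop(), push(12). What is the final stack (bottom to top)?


push(19) -> [19]
push(21) -> [19, 21]
push(30) -> [19, 21, 30]
push(4) -> [19, 21, 30, 4]
pop() returns 4 -> [19, 21, 30]
push(16) -> [19, 21, 30, 16]
pop() returns 16 -> [19, 21, 30]
push(12) -> [19, 21, 30, 12]
Final stack (bottom to top): [19, 21, 30, 12]


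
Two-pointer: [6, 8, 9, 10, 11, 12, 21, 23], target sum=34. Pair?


Two pointers: lo=0, hi=7
Found pair: (11, 23) summing to 34


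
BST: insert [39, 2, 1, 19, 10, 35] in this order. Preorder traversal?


Root = 39; build tree by BST insertion.
Preorder traversal: [39, 2, 1, 19, 10, 35]


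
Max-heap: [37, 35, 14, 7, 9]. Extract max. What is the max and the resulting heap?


Max = 37
Replace root with last, heapify down
Resulting heap: [35, 9, 14, 7]


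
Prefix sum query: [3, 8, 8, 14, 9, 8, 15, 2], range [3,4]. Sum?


Prefix sums: [0, 3, 11, 19, 33, 42, 50, 65, 67]
Sum[3..4] = prefix[5] - prefix[3] = 42 - 19 = 23


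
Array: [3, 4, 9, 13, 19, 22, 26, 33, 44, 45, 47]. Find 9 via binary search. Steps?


Search for 9:
[0,10] mid=5 arr[5]=22
[0,4] mid=2 arr[2]=9
Total: 2 comparisons


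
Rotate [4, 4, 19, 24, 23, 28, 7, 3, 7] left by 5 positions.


Left rotate by 5: [28, 7, 3, 7, 4, 4, 19, 24, 23]


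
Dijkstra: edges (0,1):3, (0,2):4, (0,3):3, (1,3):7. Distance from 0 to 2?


Dijkstra from 0:
Distances: {0: 0, 1: 3, 2: 4, 3: 3}
Shortest distance to 2 = 4, path = [0, 2]


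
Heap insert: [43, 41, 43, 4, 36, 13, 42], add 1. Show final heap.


Append 1: [43, 41, 43, 4, 36, 13, 42, 1]
Bubble up: no swaps needed
Result: [43, 41, 43, 4, 36, 13, 42, 1]


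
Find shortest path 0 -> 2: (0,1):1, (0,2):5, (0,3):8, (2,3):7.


Dijkstra from 0:
Distances: {0: 0, 1: 1, 2: 5, 3: 8}
Shortest distance to 2 = 5, path = [0, 2]


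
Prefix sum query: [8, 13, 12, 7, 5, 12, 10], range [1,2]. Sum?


Prefix sums: [0, 8, 21, 33, 40, 45, 57, 67]
Sum[1..2] = prefix[3] - prefix[1] = 33 - 8 = 25


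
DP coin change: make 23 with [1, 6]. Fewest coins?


dp[0]=0; dp[i]=1+min(dp[i-c] for c in coins)
...dp[18]=3, dp[19]=4, dp[20]=5, dp[21]=6, dp[22]=7, dp[23]=8
Minimum coins for 23 = 8


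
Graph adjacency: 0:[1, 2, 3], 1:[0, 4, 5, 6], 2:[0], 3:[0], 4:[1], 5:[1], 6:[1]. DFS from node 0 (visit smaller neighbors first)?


DFS stack-based: start with [0]
Visit order: [0, 1, 4, 5, 6, 2, 3]


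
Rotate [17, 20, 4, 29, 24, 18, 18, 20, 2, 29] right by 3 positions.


Right rotate by 3: [20, 2, 29, 17, 20, 4, 29, 24, 18, 18]


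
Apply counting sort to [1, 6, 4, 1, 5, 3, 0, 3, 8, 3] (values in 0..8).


Count array: [1, 2, 0, 3, 1, 1, 1, 0, 1]
Reconstruct: [0, 1, 1, 3, 3, 3, 4, 5, 6, 8]


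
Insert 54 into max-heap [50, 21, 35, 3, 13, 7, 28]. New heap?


Append 54: [50, 21, 35, 3, 13, 7, 28, 54]
Bubble up: swap idx 7(54) with idx 3(3); swap idx 3(54) with idx 1(21); swap idx 1(54) with idx 0(50)
Result: [54, 50, 35, 21, 13, 7, 28, 3]


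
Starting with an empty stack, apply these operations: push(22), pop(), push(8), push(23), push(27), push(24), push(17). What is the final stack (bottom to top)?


push(22) -> [22]
pop() returns 22 -> []
push(8) -> [8]
push(23) -> [8, 23]
push(27) -> [8, 23, 27]
push(24) -> [8, 23, 27, 24]
push(17) -> [8, 23, 27, 24, 17]
Final stack (bottom to top): [8, 23, 27, 24, 17]


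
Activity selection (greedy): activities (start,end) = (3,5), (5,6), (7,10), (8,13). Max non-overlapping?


Greedy: pick earliest-ending, then skip overlaps.
Selected (3 activities): [(3, 5), (5, 6), (7, 10)]


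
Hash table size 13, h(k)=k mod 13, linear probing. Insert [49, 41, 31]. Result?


Insertions: 49->slot 10; 41->slot 2; 31->slot 5
Table: [None, None, 41, None, None, 31, None, None, None, None, 49, None, None]


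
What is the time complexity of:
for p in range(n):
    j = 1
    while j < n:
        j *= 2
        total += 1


Per nesting level: O(n) * O(log n) = O(n log n)
Complexity: O(n log n)


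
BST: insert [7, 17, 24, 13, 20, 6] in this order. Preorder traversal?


Root = 7; build tree by BST insertion.
Preorder traversal: [7, 6, 17, 13, 24, 20]


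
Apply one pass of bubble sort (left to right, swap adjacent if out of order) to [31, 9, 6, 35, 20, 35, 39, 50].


After one pass: [9, 6, 31, 20, 35, 35, 39, 50]


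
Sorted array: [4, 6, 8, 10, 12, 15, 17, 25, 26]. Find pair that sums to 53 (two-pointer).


Two pointers: lo=0, hi=8
No pair sums to 53


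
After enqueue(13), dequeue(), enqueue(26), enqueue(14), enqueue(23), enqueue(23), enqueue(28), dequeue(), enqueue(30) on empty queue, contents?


enqueue(13) -> [13]
dequeue() returns 13 -> []
enqueue(26) -> [26]
enqueue(14) -> [26, 14]
enqueue(23) -> [26, 14, 23]
enqueue(23) -> [26, 14, 23, 23]
enqueue(28) -> [26, 14, 23, 23, 28]
dequeue() returns 26 -> [14, 23, 23, 28]
enqueue(30) -> [14, 23, 23, 28, 30]
Final queue (front to back): [14, 23, 23, 28, 30]


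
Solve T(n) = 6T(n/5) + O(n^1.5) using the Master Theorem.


a=6, b=5, c=1.5. log_5(6)=1.113 < c=1.5. Case 3: O(n^c) = O(n^1.500)
Complexity: O(n^1.500)


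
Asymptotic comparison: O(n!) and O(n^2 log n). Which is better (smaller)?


n^2 log n grows slower than factorial
O(n^2 log n) is asymptotically smaller; O(n!) grows faster


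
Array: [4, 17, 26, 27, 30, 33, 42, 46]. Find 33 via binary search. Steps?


Search for 33:
[0,7] mid=3 arr[3]=27
[4,7] mid=5 arr[5]=33
Total: 2 comparisons


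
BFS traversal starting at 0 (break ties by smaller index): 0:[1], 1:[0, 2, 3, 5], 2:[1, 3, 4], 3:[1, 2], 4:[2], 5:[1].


BFS queue: start with [0]
Visit order: [0, 1, 2, 3, 5, 4]


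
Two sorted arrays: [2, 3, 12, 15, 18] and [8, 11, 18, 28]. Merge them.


Compare heads, take smaller each step.
Merged: [2, 3, 8, 11, 12, 15, 18, 18, 28]


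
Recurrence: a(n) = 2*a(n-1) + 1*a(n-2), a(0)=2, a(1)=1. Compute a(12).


Build bottom-up:
...a(10)=4348, a(11)=10497, a(12)=2*10497+1*4348=25342


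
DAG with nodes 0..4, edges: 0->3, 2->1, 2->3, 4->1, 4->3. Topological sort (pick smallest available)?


Kahn's algorithm, process smallest node first
Order: [0, 2, 4, 1, 3]


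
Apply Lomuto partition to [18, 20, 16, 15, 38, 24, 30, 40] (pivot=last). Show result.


Elements <= 40 go left of pivot.
Result: [18, 20, 16, 15, 38, 24, 30, 40], pivot at index 7


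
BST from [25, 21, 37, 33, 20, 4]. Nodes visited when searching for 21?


BST root = 25
Search for 21: compare at each node
Path: [25, 21]


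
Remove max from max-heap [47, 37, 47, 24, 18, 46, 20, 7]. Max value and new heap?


Max = 47
Replace root with last, heapify down
Resulting heap: [47, 37, 46, 24, 18, 7, 20]


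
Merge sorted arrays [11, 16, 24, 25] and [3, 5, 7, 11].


Compare heads, take smaller each step.
Merged: [3, 5, 7, 11, 11, 16, 24, 25]


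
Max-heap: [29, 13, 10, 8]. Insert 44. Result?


Append 44: [29, 13, 10, 8, 44]
Bubble up: swap idx 4(44) with idx 1(13); swap idx 1(44) with idx 0(29)
Result: [44, 29, 10, 8, 13]


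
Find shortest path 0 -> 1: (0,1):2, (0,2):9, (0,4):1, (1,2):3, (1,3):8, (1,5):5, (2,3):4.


Dijkstra from 0:
Distances: {0: 0, 1: 2, 2: 5, 3: 9, 4: 1, 5: 7}
Shortest distance to 1 = 2, path = [0, 1]


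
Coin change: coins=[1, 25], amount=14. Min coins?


dp[0]=0; dp[i]=1+min(dp[i-c] for c in coins)
...dp[9]=9, dp[10]=10, dp[11]=11, dp[12]=12, dp[13]=13, dp[14]=14
Minimum coins for 14 = 14


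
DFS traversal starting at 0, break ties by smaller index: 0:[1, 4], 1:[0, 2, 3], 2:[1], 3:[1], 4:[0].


DFS stack-based: start with [0]
Visit order: [0, 1, 2, 3, 4]


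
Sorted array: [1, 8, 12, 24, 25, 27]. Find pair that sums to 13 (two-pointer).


Two pointers: lo=0, hi=5
Found pair: (1, 12) summing to 13


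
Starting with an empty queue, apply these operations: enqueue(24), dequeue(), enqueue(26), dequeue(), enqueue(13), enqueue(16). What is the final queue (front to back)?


enqueue(24) -> [24]
dequeue() returns 24 -> []
enqueue(26) -> [26]
dequeue() returns 26 -> []
enqueue(13) -> [13]
enqueue(16) -> [13, 16]
Final queue (front to back): [13, 16]


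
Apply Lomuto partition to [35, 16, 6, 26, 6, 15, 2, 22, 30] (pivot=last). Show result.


Elements <= 30 go left of pivot.
Result: [16, 6, 26, 6, 15, 2, 22, 30, 35], pivot at index 7


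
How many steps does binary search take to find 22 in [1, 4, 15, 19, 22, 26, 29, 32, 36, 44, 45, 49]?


Search for 22:
[0,11] mid=5 arr[5]=26
[0,4] mid=2 arr[2]=15
[3,4] mid=3 arr[3]=19
[4,4] mid=4 arr[4]=22
Total: 4 comparisons


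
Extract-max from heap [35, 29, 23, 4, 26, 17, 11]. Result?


Max = 35
Replace root with last, heapify down
Resulting heap: [29, 26, 23, 4, 11, 17]


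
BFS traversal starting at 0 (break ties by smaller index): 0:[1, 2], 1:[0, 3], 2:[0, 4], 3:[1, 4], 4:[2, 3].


BFS queue: start with [0]
Visit order: [0, 1, 2, 3, 4]


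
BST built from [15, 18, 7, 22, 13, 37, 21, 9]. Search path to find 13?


BST root = 15
Search for 13: compare at each node
Path: [15, 7, 13]


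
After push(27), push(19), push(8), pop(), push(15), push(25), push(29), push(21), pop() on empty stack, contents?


push(27) -> [27]
push(19) -> [27, 19]
push(8) -> [27, 19, 8]
pop() returns 8 -> [27, 19]
push(15) -> [27, 19, 15]
push(25) -> [27, 19, 15, 25]
push(29) -> [27, 19, 15, 25, 29]
push(21) -> [27, 19, 15, 25, 29, 21]
pop() returns 21 -> [27, 19, 15, 25, 29]
Final stack (bottom to top): [27, 19, 15, 25, 29]


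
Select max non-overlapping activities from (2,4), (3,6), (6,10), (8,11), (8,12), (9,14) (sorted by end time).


Greedy: pick earliest-ending, then skip overlaps.
Selected (2 activities): [(2, 4), (6, 10)]


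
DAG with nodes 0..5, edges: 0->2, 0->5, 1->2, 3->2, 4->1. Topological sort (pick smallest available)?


Kahn's algorithm, process smallest node first
Order: [0, 3, 4, 1, 2, 5]


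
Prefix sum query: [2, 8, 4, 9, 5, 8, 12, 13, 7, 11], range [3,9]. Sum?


Prefix sums: [0, 2, 10, 14, 23, 28, 36, 48, 61, 68, 79]
Sum[3..9] = prefix[10] - prefix[3] = 79 - 14 = 65


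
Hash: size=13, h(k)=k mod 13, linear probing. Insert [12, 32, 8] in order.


Insertions: 12->slot 12; 32->slot 6; 8->slot 8
Table: [None, None, None, None, None, None, 32, None, 8, None, None, None, 12]


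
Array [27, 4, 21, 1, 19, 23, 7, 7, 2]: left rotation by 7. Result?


Left rotate by 7: [7, 2, 27, 4, 21, 1, 19, 23, 7]
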